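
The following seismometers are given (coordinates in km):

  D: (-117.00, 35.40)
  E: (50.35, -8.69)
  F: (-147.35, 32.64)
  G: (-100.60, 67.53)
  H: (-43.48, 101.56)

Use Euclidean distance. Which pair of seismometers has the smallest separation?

Pairwise distances:
D–E: √((167.35)² + (-44.09)²) = √(28006.0225 + 1943.9281) = 173.06 km
D–F: √((-30.35)² + (-2.76)²) = √(921.1225 + 7.6176) = 30.48 km
D–G: √((16.40)² + (32.13)²) = √(268.9600 + 1032.3369) = 36.07 km
D–H: √((73.52)² + (66.16)²) = √(5405.1904 + 4377.1456) = 98.91 km
E–F: √((-197.70)² + (41.33)²) = √(39085.2900 + 1708.1689) = 201.97 km
E–G: √((-150.95)² + (76.22)²) = √(22785.9025 + 5809.4884) = 169.10 km
E–H: √((-93.83)² + (110.25)²) = √(8804.0689 + 12155.0625) = 144.77 km
F–G: √((46.75)² + (34.89)²) = √(2185.5625 + 1217.3121) = 58.33 km
F–H: √((103.87)² + (68.92)²) = √(10788.9769 + 4749.9664) = 124.66 km
G–H: √((57.12)² + (34.03)²) = √(3262.6944 + 1158.0409) = 66.49 km
Closest pair: D–F at 30.48 km.

D and F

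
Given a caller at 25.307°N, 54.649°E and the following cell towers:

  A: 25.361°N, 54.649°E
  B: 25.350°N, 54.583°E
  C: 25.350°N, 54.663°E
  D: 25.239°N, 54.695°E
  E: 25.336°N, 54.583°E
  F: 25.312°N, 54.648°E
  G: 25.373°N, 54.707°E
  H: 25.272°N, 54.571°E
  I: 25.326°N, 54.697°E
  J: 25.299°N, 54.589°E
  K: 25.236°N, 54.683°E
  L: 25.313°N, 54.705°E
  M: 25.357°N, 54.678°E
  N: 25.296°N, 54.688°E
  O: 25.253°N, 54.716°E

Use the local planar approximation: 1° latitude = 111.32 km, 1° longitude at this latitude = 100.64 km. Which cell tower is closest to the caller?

F

Distances from 25.307°N, 54.649°E:
A: √((0.054·111.32)² + (0.000·100.64)²) = √(36.13549 + 0.00000) = 6.011 km
B: √((0.043·111.32)² + (-0.066·100.64)²) = √(22.91307 + 44.11935) = 8.187 km
C: √((0.043·111.32)² + (0.014·100.64)²) = √(22.91307 + 1.98517) = 4.990 km
D: √((-0.068·111.32)² + (0.046·100.64)²) = √(57.30127 + 21.43171) = 8.873 km
E: √((0.029·111.32)² + (-0.066·100.64)²) = √(10.42179 + 44.11935) = 7.385 km
F: √((0.005·111.32)² + (-0.001·100.64)²) = √(0.30980 + 0.01013) = 0.566 km
G: √((0.066·111.32)² + (0.058·100.64)²) = √(53.98017 + 34.07197) = 9.384 km
H: √((-0.035·111.32)² + (-0.078·100.64)²) = √(15.18037 + 61.62124) = 8.764 km
I: √((0.019·111.32)² + (0.048·100.64)²) = √(4.47356 + 23.33586) = 5.273 km
J: √((-0.008·111.32)² + (-0.060·100.64)²) = √(0.79310 + 36.46227) = 6.104 km
K: √((-0.071·111.32)² + (0.034·100.64)²) = √(62.46879 + 11.70844) = 8.613 km
L: √((0.006·111.32)² + (0.056·100.64)²) = √(0.44612 + 31.76269) = 5.675 km
M: √((0.050·111.32)² + (0.029·100.64)²) = √(30.98036 + 8.51799) = 6.285 km
N: √((-0.011·111.32)² + (0.039·100.64)²) = √(1.49945 + 15.40531) = 4.112 km
O: √((-0.054·111.32)² + (0.067·100.64)²) = √(36.13549 + 45.46643) = 9.033 km
Minimum: F at 0.566 km.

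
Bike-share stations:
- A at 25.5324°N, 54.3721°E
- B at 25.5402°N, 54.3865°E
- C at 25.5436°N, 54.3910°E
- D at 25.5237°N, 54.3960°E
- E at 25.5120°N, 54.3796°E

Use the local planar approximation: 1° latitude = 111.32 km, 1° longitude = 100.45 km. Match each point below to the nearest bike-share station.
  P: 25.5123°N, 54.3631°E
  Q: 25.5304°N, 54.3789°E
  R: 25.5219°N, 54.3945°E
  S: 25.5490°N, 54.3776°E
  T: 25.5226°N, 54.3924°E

P at 25.5123°N, 54.3631°E:
  A: √((0.0201·111.32)² + (0.0090·100.45)²) = √(5.006549 + 0.817306) = 2.4133 km
  B: √((0.0279·111.32)² + (0.0234·100.45)²) = √(9.646168 + 5.524991) = 3.8950 km
  C: √((0.0313·111.32)² + (0.0279·100.45)²) = √(12.140458 + 7.854315) = 4.4716 km
  D: √((0.0114·111.32)² + (0.0329·100.45)²) = √(1.610483 + 10.921736) = 3.5401 km
  E: √((-0.0003·111.32)² + (0.0165·100.45)²) = √(0.001115 + 2.747058) = 1.6578 km
  → nearest: E (1.6578 km)
Q at 25.5304°N, 54.3789°E:
  A: √((0.0020·111.32)² + (-0.0068·100.45)²) = √(0.049569 + 0.466571) = 0.7184 km
  B: √((0.0098·111.32)² + (0.0076·100.45)²) = √(1.190141 + 0.582810) = 1.3315 km
  C: √((0.0132·111.32)² + (0.0121·100.45)²) = √(2.159207 + 1.477307) = 1.9070 km
  D: √((-0.0067·111.32)² + (0.0171·100.45)²) = √(0.556283 + 2.950476) = 1.8726 km
  E: √((-0.0184·111.32)² + (0.0007·100.45)²) = √(4.195484 + 0.004944) = 2.0495 km
  → nearest: A (0.7184 km)
R at 25.5219°N, 54.3945°E:
  A: √((0.0105·111.32)² + (-0.0224·100.45)²) = √(1.366234 + 5.062860) = 2.5356 km
  B: √((0.0183·111.32)² + (-0.0080·100.45)²) = √(4.150005 + 0.645773) = 2.1899 km
  C: √((0.0217·111.32)² + (-0.0035·100.45)²) = √(5.835336 + 0.123605) = 2.4411 km
  D: √((0.0018·111.32)² + (0.0015·100.45)²) = √(0.040151 + 0.022703) = 0.2507 km
  E: √((-0.0099·111.32)² + (-0.0149·100.45)²) = √(1.214554 + 2.240126) = 1.8587 km
  → nearest: D (0.2507 km)
S at 25.5490°N, 54.3776°E:
  A: √((-0.0166·111.32)² + (-0.0055·100.45)²) = √(3.414779 + 0.305229) = 1.9287 km
  B: √((-0.0088·111.32)² + (0.0089·100.45)²) = √(0.959648 + 0.799245) = 1.3262 km
  C: √((-0.0054·111.32)² + (0.0134·100.45)²) = √(0.361355 + 1.811797) = 1.4742 km
  D: √((-0.0253·111.32)² + (0.0184·100.45)²) = √(7.932086 + 3.416139) = 3.3687 km
  E: √((-0.0370·111.32)² + (0.0020·100.45)²) = √(16.964843 + 0.040361) = 4.1237 km
  → nearest: B (1.3262 km)
T at 25.5226°N, 54.3924°E:
  A: √((0.0098·111.32)² + (-0.0203·100.45)²) = √(1.190141 + 4.158072) = 2.3126 km
  B: √((0.0176·111.32)² + (-0.0059·100.45)²) = √(3.838590 + 0.351240) = 2.0469 km
  C: √((0.0210·111.32)² + (-0.0014·100.45)²) = √(5.464935 + 0.019777) = 2.3419 km
  D: √((0.0011·111.32)² + (0.0036·100.45)²) = √(0.014994 + 0.130769) = 0.3818 km
  E: √((-0.0106·111.32)² + (-0.0128·100.45)²) = √(1.392381 + 1.653179) = 1.7452 km
  → nearest: D (0.3818 km)

P→E; Q→A; R→D; S→B; T→D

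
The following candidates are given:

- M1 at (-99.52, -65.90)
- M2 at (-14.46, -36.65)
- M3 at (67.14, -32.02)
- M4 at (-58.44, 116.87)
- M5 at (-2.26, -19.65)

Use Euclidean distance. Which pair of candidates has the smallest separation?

M2 and M5

Pairwise distances:
M1–M2: 89.95
M1–M3: 170.07
M1–M4: 187.33
M1–M5: 107.70
M2–M3: 81.73
M2–M4: 159.70
M2–M5: 20.92
M3–M4: 194.78
M3–M5: 70.49
M4–M5: 147.63
Closest pair: M2–M5 at 20.92.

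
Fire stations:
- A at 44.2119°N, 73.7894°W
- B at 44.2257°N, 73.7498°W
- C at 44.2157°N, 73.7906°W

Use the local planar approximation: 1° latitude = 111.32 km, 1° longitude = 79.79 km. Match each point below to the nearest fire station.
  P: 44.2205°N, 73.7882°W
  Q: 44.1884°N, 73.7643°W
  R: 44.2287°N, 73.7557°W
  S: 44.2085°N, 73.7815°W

P at 44.2205°N, 73.7882°W:
  A: 0.9621 km
  B: 3.1181 km
  C: 0.5676 km
  → nearest: C (0.5676 km)
Q at 44.1884°N, 73.7643°W:
  A: 3.2946 km
  B: 4.3104 km
  C: 3.6931 km
  → nearest: A (3.2946 km)
R at 44.2287°N, 73.7557°W:
  A: 3.2753 km
  B: 0.5772 km
  C: 3.1383 km
  → nearest: B (0.5772 km)
S at 44.2085°N, 73.7815°W:
  A: 0.7352 km
  B: 3.1723 km
  C: 1.0815 km
  → nearest: A (0.7352 km)

P→C; Q→A; R→B; S→A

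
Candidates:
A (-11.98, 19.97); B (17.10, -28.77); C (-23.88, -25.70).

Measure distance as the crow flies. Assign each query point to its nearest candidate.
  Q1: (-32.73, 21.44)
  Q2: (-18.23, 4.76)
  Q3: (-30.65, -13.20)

Q1 at (-32.73, 21.44):
  A: 20.80
  B: 70.74
  C: 47.96
  → nearest: A (20.80)
Q2 at (-18.23, 4.76):
  A: 16.44
  B: 48.71
  C: 30.98
  → nearest: A (16.44)
Q3 at (-30.65, -13.20):
  A: 38.06
  B: 50.22
  C: 14.22
  → nearest: C (14.22)

Q1→A; Q2→A; Q3→C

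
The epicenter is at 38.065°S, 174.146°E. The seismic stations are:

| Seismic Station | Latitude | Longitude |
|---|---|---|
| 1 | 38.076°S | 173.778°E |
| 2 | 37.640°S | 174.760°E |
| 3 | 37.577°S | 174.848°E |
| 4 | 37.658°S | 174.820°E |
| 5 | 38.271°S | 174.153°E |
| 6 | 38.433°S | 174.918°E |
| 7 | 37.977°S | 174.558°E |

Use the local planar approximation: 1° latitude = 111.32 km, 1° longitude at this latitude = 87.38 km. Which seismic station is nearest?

5

Distances from 38.065°S, 174.146°E:
1: √((-0.011·111.32)² + (-0.368·87.38)²) = √(1.49945 + 1033.99805) = 32.179 km
2: √((0.425·111.32)² + (0.614·87.38)²) = √(2238.33072 + 2878.46414) = 71.532 km
3: √((0.488·111.32)² + (0.702·87.38)²) = √(2951.11436 + 3762.68884) = 81.938 km
4: √((0.407·111.32)² + (0.674·87.38)²) = √(2052.74600 + 3468.51737) = 74.305 km
5: √((-0.206·111.32)² + (0.007·87.38)²) = √(525.87295 + 0.37413) = 22.940 km
6: √((-0.368·111.32)² + (0.772·87.38)²) = √(1678.19349 + 4550.49542) = 78.922 km
7: √((0.088·111.32)² + (0.412·87.38)²) = √(95.96475 + 1296.04032) = 37.310 km
Minimum: 5 at 22.940 km.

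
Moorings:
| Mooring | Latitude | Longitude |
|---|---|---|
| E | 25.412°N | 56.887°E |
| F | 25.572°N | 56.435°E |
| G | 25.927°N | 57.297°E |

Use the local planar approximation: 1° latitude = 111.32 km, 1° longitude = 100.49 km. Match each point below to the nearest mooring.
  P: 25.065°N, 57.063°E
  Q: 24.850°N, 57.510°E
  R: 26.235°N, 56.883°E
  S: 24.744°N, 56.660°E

P→E; Q→E; R→G; S→E

P at 25.065°N, 57.063°E:
  E: √((0.347·111.32)² + (-0.176·100.49)²) = √(1492.12547 + 312.80309) = 42.484 km
  F: √((0.507·111.32)² + (-0.628·100.49)²) = √(3185.38781 + 3982.58432) = 84.664 km
  G: √((0.862·111.32)² + (0.234·100.49)²) = √(9207.90706 + 552.93923) = 98.797 km
  → nearest: E (42.484 km)
Q at 24.850°N, 57.510°E:
  E: √((0.562·111.32)² + (-0.623·100.49)²) = √(3913.98382 + 3919.41983) = 88.507 km
  F: √((0.722·111.32)² + (-1.075·100.49)²) = √(6459.82556 + 11669.77872) = 134.646 km
  G: √((1.077·111.32)² + (-0.213·100.49)²) = √(14374.00534 + 458.14706) = 121.787 km
  → nearest: E (88.507 km)
R at 26.235°N, 56.883°E:
  E: √((-0.823·111.32)² + (0.004·100.49)²) = √(8393.55742 + 0.16157) = 91.617 km
  F: √((-0.663·111.32)² + (-0.448·100.49)²) = √(5447.20164 + 2026.75718) = 86.452 km
  G: √((-0.308·111.32)² + (0.414·100.49)²) = √(1175.56820 + 1730.79796) = 53.911 km
  → nearest: G (53.911 km)
S at 24.744°N, 56.660°E:
  E: √((0.668·111.32)² + (0.227·100.49)²) = √(5529.67135 + 520.35221) = 77.782 km
  F: √((0.828·111.32)² + (-0.225·100.49)²) = √(8495.85456 + 511.22341) = 94.906 km
  G: √((1.183·111.32)² + (0.637·100.49)²) = √(17342.66698 + 4097.55279) = 146.425 km
  → nearest: E (77.782 km)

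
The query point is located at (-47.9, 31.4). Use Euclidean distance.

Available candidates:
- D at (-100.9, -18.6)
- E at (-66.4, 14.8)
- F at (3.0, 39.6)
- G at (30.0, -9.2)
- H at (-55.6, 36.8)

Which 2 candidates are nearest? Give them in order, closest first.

H, E

Distances from (-47.9, 31.4):
D: √((-53.0)² + (-50.0)²) = √(2809.000 + 2500.000) = 72.9
E: √((-18.5)² + (-16.6)²) = √(342.250 + 275.560) = 24.9
F: √((50.9)² + (8.2)²) = √(2590.810 + 67.240) = 51.6
G: √((77.9)² + (-40.6)²) = √(6068.410 + 1648.360) = 87.8
H: √((-7.7)² + (5.4)²) = √(59.290 + 29.160) = 9.4
Sorted: H (9.4) < E (24.9) < F (51.6) < D (72.9) < …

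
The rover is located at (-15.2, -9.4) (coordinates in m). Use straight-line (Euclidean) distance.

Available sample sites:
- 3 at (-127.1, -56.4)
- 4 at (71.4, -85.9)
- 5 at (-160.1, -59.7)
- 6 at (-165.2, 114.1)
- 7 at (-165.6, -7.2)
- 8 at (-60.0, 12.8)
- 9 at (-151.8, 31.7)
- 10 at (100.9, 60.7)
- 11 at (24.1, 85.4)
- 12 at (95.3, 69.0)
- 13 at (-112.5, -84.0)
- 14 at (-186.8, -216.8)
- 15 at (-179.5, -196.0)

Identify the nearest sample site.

8

Distances from (-15.2, -9.4):
3: 121.4 m
4: 115.6 m
5: 153.4 m
6: 194.3 m
7: 150.4 m
8: 50.0 m
9: 142.6 m
10: 135.6 m
11: 102.6 m
12: 135.5 m
13: 122.6 m
14: 269.2 m
15: 248.6 m
Minimum: 8 at 50.0 m.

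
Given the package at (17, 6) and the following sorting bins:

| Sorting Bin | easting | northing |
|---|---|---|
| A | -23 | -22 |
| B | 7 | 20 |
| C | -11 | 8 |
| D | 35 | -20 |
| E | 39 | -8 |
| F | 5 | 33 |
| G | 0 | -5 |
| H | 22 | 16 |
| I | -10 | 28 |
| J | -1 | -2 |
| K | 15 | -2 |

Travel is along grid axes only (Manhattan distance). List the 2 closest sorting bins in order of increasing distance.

K, H

Distances from (17, 6):
A: |-40| + |-28| = 40 + 28 = 68
B: |-10| + |14| = 10 + 14 = 24
C: |-28| + |2| = 28 + 2 = 30
D: |18| + |-26| = 18 + 26 = 44
E: |22| + |-14| = 22 + 14 = 36
F: |-12| + |27| = 12 + 27 = 39
G: |-17| + |-11| = 17 + 11 = 28
H: |5| + |10| = 5 + 10 = 15
I: |-27| + |22| = 27 + 22 = 49
J: |-18| + |-8| = 18 + 8 = 26
K: |-2| + |-8| = 2 + 8 = 10
Sorted: K (10) < H (15) < B (24) < J (26) < …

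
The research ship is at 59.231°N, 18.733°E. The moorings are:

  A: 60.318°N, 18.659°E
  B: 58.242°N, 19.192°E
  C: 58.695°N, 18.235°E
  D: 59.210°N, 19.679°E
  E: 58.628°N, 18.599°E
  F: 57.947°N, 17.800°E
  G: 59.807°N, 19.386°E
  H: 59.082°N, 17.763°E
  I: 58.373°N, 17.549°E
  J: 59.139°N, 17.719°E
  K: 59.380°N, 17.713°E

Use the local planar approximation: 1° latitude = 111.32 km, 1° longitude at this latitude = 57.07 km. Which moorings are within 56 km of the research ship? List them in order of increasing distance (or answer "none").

D

Distances from 59.231°N, 18.733°E:
A: 121.079 km
B: 113.169 km
C: 66.091 km
D: 54.039 km
E: 67.560 km
F: 152.530 km
G: 74.163 km
H: 57.789 km
I: 116.998 km
J: 58.768 km
K: 60.528 km
Threshold 56 km: D (54.039 km) is within range.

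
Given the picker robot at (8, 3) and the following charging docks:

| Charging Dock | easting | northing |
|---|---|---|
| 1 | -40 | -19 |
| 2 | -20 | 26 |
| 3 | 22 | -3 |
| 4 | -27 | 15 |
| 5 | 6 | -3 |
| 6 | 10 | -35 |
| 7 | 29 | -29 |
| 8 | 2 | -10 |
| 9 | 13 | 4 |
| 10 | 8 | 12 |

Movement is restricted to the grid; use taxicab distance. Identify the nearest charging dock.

Distances from (8, 3):
1: 70
2: 51
3: 20
4: 47
5: 8
6: 40
7: 53
8: 19
9: 6
10: 9
Minimum: 9 at 6.

9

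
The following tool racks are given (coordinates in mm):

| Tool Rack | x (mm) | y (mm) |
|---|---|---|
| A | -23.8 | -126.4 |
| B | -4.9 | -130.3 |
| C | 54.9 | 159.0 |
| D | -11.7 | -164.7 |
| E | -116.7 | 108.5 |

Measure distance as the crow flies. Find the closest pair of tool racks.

Pairwise distances:
A–B: √((18.9)² + (-3.9)²) = √(357.210 + 15.210) = 19.3 mm
B–D: √((-6.8)² + (-34.4)²) = √(46.240 + 1183.360) = 35.1 mm
A–D: √((12.1)² + (-38.3)²) = √(146.410 + 1466.890) = 40.2 mm
C–E: √((-171.6)² + (-50.5)²) = √(29446.560 + 2550.250) = 178.9 mm
A–E: √((-92.9)² + (234.9)²) = √(8630.410 + 55178.010) = 252.6 mm
B–E: √((-111.8)² + (238.8)²) = √(12499.240 + 57025.440) = 263.7 mm
D–E: √((-105.0)² + (273.2)²) = √(11025.000 + 74638.240) = 292.7 mm
B–C: √((59.8)² + (289.3)²) = √(3576.040 + 83694.490) = 295.4 mm
A–C: √((78.7)² + (285.4)²) = √(6193.690 + 81453.160) = 296.1 mm
C–D: √((-66.6)² + (-323.7)²) = √(4435.560 + 104781.690) = 330.5 mm
Closest pair: A–B at 19.3 mm.

A and B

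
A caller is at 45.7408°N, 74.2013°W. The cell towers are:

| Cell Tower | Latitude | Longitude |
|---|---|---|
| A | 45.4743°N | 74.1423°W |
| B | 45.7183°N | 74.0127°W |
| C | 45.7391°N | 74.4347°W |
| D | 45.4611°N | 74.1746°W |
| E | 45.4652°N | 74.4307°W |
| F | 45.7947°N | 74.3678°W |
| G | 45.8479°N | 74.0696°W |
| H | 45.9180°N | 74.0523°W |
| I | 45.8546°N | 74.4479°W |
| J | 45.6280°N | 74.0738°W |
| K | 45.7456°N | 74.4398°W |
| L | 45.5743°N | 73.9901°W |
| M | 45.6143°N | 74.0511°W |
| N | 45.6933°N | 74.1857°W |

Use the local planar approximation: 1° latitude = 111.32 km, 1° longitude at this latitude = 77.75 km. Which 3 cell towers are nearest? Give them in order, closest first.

Distances from 45.7408°N, 74.2013°W:
A: 30.0193 km
B: 14.8760 km
C: 18.1478 km
D: 31.2053 km
E: 35.4876 km
F: 14.2683 km
G: 15.7160 km
H: 22.8761 km
I: 22.9803 km
J: 15.9983 km
K: 18.5511 km
L: 24.7625 km
M: 18.2942 km
N: 5.4250 km
Sorted: N (5.4250 km) < F (14.2683 km) < B (14.8760 km) < G (15.7160 km) < J (15.9983 km) < …

N, F, B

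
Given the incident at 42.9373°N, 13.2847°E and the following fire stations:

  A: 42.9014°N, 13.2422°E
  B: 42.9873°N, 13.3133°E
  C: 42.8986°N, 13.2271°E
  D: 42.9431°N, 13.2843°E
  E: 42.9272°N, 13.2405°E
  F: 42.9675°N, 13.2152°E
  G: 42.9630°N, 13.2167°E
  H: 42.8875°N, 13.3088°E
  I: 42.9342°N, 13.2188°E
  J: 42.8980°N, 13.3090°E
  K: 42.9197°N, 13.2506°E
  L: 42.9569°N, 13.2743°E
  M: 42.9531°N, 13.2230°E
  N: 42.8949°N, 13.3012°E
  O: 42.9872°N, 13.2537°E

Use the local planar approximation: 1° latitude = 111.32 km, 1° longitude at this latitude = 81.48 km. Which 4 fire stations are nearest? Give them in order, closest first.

Distances from 42.9373°N, 13.2847°E:
A: √((-0.0359·111.32)² + (-0.0425·81.48)²) = √(15.971117 + 11.991676) = 5.2880 km
B: √((0.0500·111.32)² + (0.0286·81.48)²) = √(30.980356 + 5.430429) = 6.0341 km
C: √((-0.0387·111.32)² + (-0.0576·81.48)²) = √(18.559588 + 22.026577) = 6.3707 km
D: √((0.0058·111.32)² + (-0.0004·81.48)²) = √(0.416872 + 0.001062) = 0.6465 km
E: √((-0.0101·111.32)² + (-0.0442·81.48)²) = √(1.264122 + 12.970197) = 3.7728 km
F: √((0.0302·111.32)² + (-0.0695·81.48)²) = √(11.302130 + 32.067983) = 6.5856 km
G: √((0.0257·111.32)² + (-0.0680·81.48)²) = √(8.184886 + 30.698692) = 6.2357 km
H: √((-0.0498·111.32)² + (0.0241·81.48)²) = √(30.733009 + 3.855992) = 5.8812 km
I: √((-0.0031·111.32)² + (-0.0659·81.48)²) = √(0.119088 + 28.831874) = 5.3806 km
J: √((-0.0393·111.32)² + (0.0243·81.48)²) = √(19.139540 + 3.920257) = 4.8021 km
K: √((-0.0176·111.32)² + (-0.0341·81.48)²) = √(3.838590 + 7.719884) = 3.3998 km
L: √((0.0196·111.32)² + (-0.0104·81.48)²) = √(4.760565 + 0.718073) = 2.3406 km
M: √((0.0158·111.32)² + (-0.0617·81.48)²) = √(3.093574 + 25.273906) = 5.3261 km
N: √((-0.0424·111.32)² + (0.0165·81.48)²) = √(22.278098 + 1.807465) = 4.9077 km
O: √((0.0499·111.32)² + (-0.0310·81.48)²) = √(30.856558 + 6.380070) = 6.1022 km
Sorted: D (0.6465 km) < L (2.3406 km) < K (3.3998 km) < E (3.7728 km) < J (4.8021 km) < N (4.9077 km) < …

D, L, K, E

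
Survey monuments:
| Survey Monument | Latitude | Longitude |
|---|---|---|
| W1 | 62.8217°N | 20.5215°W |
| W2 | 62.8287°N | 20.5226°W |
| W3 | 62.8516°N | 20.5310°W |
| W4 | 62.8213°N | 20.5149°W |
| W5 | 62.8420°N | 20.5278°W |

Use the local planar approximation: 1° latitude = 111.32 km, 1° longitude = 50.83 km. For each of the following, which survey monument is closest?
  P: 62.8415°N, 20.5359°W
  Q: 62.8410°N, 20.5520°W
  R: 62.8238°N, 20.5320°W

P at 62.8415°N, 20.5359°W:
  W1: √((-0.0198·111.32)² + (0.0144·50.83)²) = √(4.858216 + 0.535754) = 2.3225 km
  W2: √((-0.0128·111.32)² + (0.0133·50.83)²) = √(2.030329 + 0.457029) = 1.5771 km
  W3: √((0.0101·111.32)² + (0.0049·50.83)²) = √(1.264122 + 0.062034) = 1.1516 km
  W4: √((-0.0202·111.32)² + (0.0210·50.83)²) = √(5.056490 + 1.139407) = 2.4892 km
  W5: √((0.0005·111.32)² + (0.0081·50.83)²) = √(0.003098 + 0.169516) = 0.4155 km
  → nearest: W5 (0.4155 km)
Q at 62.8410°N, 20.5520°W:
  W1: √((-0.0193·111.32)² + (0.0305·50.83)²) = √(4.615949 + 2.403477) = 2.6494 km
  W2: √((-0.0123·111.32)² + (0.0294·50.83)²) = √(1.874807 + 2.233237) = 2.0268 km
  W3: √((0.0106·111.32)² + (0.0210·50.83)²) = √(1.392381 + 1.139407) = 1.5912 km
  W4: √((-0.0197·111.32)² + (0.0371·50.83)²) = √(4.809267 + 3.556215) = 2.8923 km
  W5: √((0.0010·111.32)² + (0.0242·50.83)²) = √(0.012392 + 1.513112) = 1.2351 km
  → nearest: W5 (1.2351 km)
R at 62.8238°N, 20.5320°W:
  W1: √((-0.0021·111.32)² + (0.0105·50.83)²) = √(0.054649 + 0.284852) = 0.5827 km
  W2: √((0.0049·111.32)² + (0.0094·50.83)²) = √(0.297535 + 0.228295) = 0.7251 km
  W3: √((0.0278·111.32)² + (0.0010·50.83)²) = √(9.577143 + 0.002584) = 3.0951 km
  W4: √((-0.0025·111.32)² + (0.0171·50.83)²) = √(0.077451 + 0.755496) = 0.9127 km
  W5: √((0.0182·111.32)² + (0.0042·50.83)²) = √(4.104773 + 0.045576) = 2.0372 km
  → nearest: W1 (0.5827 km)

P→W5; Q→W5; R→W1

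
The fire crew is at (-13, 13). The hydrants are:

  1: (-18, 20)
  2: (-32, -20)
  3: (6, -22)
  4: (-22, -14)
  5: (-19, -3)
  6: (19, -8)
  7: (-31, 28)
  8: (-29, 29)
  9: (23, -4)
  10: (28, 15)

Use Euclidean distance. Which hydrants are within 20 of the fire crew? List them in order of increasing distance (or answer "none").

Distances from (-13, 13):
1: √((-5)² + (7)²) = √(25.0000 + 49.0000) = 8.60
2: √((-19)² + (-33)²) = √(361.0000 + 1089.0000) = 38.08
3: √((19)² + (-35)²) = √(361.0000 + 1225.0000) = 39.82
4: √((-9)² + (-27)²) = √(81.0000 + 729.0000) = 28.46
5: √((-6)² + (-16)²) = √(36.0000 + 256.0000) = 17.09
6: √((32)² + (-21)²) = √(1024.0000 + 441.0000) = 38.28
7: √((-18)² + (15)²) = √(324.0000 + 225.0000) = 23.43
8: √((-16)² + (16)²) = √(256.0000 + 256.0000) = 22.63
9: √((36)² + (-17)²) = √(1296.0000 + 289.0000) = 39.81
10: √((41)² + (2)²) = √(1681.0000 + 4.0000) = 41.05
Threshold 20: 1 (8.60), 5 (17.09) are within range.

1, 5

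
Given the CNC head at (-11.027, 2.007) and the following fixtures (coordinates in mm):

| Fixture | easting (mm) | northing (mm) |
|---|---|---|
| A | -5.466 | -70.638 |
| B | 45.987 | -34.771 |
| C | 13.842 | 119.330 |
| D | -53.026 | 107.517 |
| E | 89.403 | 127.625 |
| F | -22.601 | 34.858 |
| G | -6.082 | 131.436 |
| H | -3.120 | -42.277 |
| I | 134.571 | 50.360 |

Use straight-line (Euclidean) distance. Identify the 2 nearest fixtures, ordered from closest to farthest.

F, H

Distances from (-11.027, 2.007):
A: 72.858 mm
B: 67.847 mm
C: 119.930 mm
D: 113.562 mm
E: 160.829 mm
F: 34.830 mm
G: 129.523 mm
H: 44.984 mm
I: 153.417 mm
Sorted: F (34.830 mm) < H (44.984 mm) < B (67.847 mm) < A (72.858 mm) < …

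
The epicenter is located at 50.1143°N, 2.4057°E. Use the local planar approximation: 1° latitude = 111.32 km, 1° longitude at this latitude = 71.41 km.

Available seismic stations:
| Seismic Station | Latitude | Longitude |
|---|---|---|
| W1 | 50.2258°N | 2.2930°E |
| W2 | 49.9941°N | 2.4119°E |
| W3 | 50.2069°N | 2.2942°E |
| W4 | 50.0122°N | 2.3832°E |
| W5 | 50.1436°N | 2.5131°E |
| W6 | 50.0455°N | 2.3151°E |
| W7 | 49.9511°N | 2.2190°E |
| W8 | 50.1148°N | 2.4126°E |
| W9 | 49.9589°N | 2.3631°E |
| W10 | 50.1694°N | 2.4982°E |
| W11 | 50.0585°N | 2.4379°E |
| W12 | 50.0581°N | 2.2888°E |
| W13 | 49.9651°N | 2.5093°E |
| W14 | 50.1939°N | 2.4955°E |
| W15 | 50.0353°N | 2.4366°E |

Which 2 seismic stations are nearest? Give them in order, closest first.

W8, W11

Distances from 50.1143°N, 2.4057°E:
W1: 14.7929 km
W2: 13.3880 km
W3: 13.0252 km
W4: 11.4788 km
W5: 8.3342 km
W6: 10.0257 km
W7: 22.5345 km
W8: 0.4959 km
W9: 17.5646 km
W10: 9.0141 km
W11: 6.6236 km
W12: 10.4320 km
W13: 18.1821 km
W14: 10.9380 km
W15: 9.0669 km
Sorted: W8 (0.4959 km) < W11 (6.6236 km) < W5 (8.3342 km) < W10 (9.0141 km) < …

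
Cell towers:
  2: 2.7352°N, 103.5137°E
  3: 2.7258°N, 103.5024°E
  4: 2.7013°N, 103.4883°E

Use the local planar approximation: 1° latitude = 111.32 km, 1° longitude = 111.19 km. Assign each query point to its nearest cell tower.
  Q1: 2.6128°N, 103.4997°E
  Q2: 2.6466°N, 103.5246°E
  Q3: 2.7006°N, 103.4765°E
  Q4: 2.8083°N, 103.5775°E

Q1→4; Q2→4; Q3→4; Q4→2

Q1 at 2.6128°N, 103.4997°E:
  2: 13.7142 km
  3: 12.5827 km
  4: 9.9330 km
  → nearest: 4 (9.9330 km)
Q2 at 2.6466°N, 103.5246°E:
  2: 9.9371 km
  3: 9.1556 km
  4: 7.3054 km
  → nearest: 4 (7.3054 km)
Q3 at 2.7006°N, 103.4765°E:
  2: 5.6519 km
  3: 4.0203 km
  4: 1.3144 km
  → nearest: 4 (1.3144 km)
Q4 at 2.8083°N, 103.5775°E:
  2: 10.7955 km
  3: 12.4126 km
  4: 15.4999 km
  → nearest: 2 (10.7955 km)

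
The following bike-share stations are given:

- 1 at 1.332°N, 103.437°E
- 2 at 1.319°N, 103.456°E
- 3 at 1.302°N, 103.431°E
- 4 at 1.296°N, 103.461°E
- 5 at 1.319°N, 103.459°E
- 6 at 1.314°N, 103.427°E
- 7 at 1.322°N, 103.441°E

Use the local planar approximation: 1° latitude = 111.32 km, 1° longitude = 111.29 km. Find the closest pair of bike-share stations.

Pairwise distances:
1–2: √((-0.013·111.32)² + (0.019·111.29)²) = √(2.09427 + 4.47115) = 2.562 km
1–3: √((-0.030·111.32)² + (-0.006·111.29)²) = √(11.15293 + 0.44588) = 3.406 km
1–4: √((-0.036·111.32)² + (0.024·111.29)²) = √(16.06022 + 7.13403) = 4.816 km
1–5: √((-0.013·111.32)² + (0.022·111.29)²) = √(2.09427 + 5.99456) = 2.844 km
1–6: √((-0.018·111.32)² + (-0.010·111.29)²) = √(4.01505 + 1.23855) = 2.292 km
1–7: √((-0.010·111.32)² + (0.004·111.29)²) = √(1.23921 + 0.19817) = 1.199 km
2–3: √((-0.017·111.32)² + (-0.025·111.29)²) = √(3.58133 + 7.74092) = 3.365 km
2–4: √((-0.023·111.32)² + (0.005·111.29)²) = √(6.55544 + 0.30964) = 2.620 km
2–5: √((0.000·111.32)² + (0.003·111.29)²) = √(0.00000 + 0.11147) = 0.334 km
2–6: √((-0.005·111.32)² + (-0.029·111.29)²) = √(0.30980 + 10.41618) = 3.275 km
2–7: √((0.003·111.32)² + (-0.015·111.29)²) = √(0.11153 + 2.78673) = 1.702 km
3–4: √((-0.006·111.32)² + (0.030·111.29)²) = √(0.44612 + 11.14692) = 3.405 km
3–5: √((0.017·111.32)² + (0.028·111.29)²) = √(3.58133 + 9.71020) = 3.646 km
3–6: √((0.012·111.32)² + (-0.004·111.29)²) = √(1.78447 + 0.19817) = 1.408 km
3–7: √((0.020·111.32)² + (0.010·111.29)²) = √(4.95686 + 1.23855) = 2.489 km
4–5: √((0.023·111.32)² + (-0.002·111.29)²) = √(6.55544 + 0.04954) = 2.570 km
4–6: √((0.018·111.32)² + (-0.034·111.29)²) = √(4.01505 + 14.31760) = 4.282 km
4–7: √((0.026·111.32)² + (-0.020·111.29)²) = √(8.37709 + 4.95419) = 3.651 km
5–6: √((-0.005·111.32)² + (-0.032·111.29)²) = √(0.30980 + 12.68272) = 3.605 km
5–7: √((0.003·111.32)² + (-0.018·111.29)²) = √(0.11153 + 4.01289) = 2.031 km
6–7: √((0.008·111.32)² + (0.014·111.29)²) = √(0.79310 + 2.42755) = 1.795 km
Closest pair: 2–5 at 0.334 km.

2 and 5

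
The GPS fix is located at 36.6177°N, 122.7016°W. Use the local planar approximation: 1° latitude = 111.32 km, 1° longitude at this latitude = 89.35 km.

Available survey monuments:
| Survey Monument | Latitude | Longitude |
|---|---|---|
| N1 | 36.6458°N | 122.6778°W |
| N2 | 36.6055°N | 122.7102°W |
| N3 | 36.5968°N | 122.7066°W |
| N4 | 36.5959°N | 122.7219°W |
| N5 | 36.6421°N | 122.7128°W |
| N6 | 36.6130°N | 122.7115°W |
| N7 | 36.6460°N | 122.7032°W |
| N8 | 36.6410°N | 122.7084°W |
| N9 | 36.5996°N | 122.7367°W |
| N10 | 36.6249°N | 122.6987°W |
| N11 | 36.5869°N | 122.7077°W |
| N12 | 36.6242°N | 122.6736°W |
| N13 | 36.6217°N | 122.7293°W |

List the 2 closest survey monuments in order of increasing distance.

N10, N6

Distances from 36.6177°N, 122.7016°W:
N1: 3.7825 km
N2: 1.5604 km
N3: 2.3691 km
N4: 3.0297 km
N5: 2.8947 km
N6: 1.0277 km
N7: 3.1536 km
N8: 2.6640 km
N9: 3.7277 km
N10: 0.8423 km
N11: 3.4717 km
N12: 2.6043 km
N13: 2.5147 km
Sorted: N10 (0.8423 km) < N6 (1.0277 km) < N2 (1.5604 km) < N3 (2.3691 km) < …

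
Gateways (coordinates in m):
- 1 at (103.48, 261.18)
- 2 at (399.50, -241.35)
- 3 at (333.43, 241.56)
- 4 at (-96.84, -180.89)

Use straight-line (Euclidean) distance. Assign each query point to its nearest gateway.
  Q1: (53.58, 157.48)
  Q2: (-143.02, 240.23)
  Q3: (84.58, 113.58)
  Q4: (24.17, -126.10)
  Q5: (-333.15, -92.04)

Q1→1; Q2→1; Q3→1; Q4→4; Q5→4

Q1 at (53.58, 157.48):
  1: 115.08 m
  2: 527.95 m
  3: 292.21 m
  4: 370.30 m
  → nearest: 1 (115.08 m)
Q2 at (-143.02, 240.23):
  1: 247.39 m
  2: 725.43 m
  3: 476.45 m
  4: 423.64 m
  → nearest: 1 (247.39 m)
Q3 at (84.58, 113.58):
  1: 148.81 m
  2: 474.50 m
  3: 279.83 m
  4: 345.87 m
  → nearest: 1 (148.81 m)
Q4 at (24.17, -126.10):
  1: 395.32 m
  2: 392.63 m
  3: 480.43 m
  4: 132.84 m
  → nearest: 4 (132.84 m)
Q5 at (-333.15, -92.04):
  1: 561.61 m
  2: 747.71 m
  3: 745.40 m
  4: 252.46 m
  → nearest: 4 (252.46 m)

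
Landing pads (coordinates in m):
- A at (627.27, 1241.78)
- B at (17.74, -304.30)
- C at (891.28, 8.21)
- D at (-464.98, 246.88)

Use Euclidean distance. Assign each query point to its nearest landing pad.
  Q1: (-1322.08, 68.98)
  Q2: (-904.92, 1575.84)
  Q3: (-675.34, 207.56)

Q1→D; Q2→D; Q3→D

Q1 at (-1322.08, 68.98):
  A: 2274.96 m
  B: 1390.85 m
  C: 2214.19 m
  D: 875.37 m
  → nearest: D (875.37 m)
Q2 at (-904.92, 1575.84):
  A: 1568.18 m
  B: 2094.33 m
  C: 2384.07 m
  D: 1399.89 m
  → nearest: D (1399.89 m)
Q3 at (-675.34, 207.56):
  A: 1663.25 m
  B: 861.60 m
  C: 1579.25 m
  D: 214.00 m
  → nearest: D (214.00 m)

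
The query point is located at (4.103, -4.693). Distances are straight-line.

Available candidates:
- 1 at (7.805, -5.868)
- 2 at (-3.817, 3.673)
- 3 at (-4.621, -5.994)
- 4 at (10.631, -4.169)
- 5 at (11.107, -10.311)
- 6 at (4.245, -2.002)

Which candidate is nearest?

Distances from (4.103, -4.693):
1: √((3.702)² + (-1.175)²) = √(13.70480 + 1.38063) = 3.884
2: √((-7.920)² + (8.366)²) = √(62.72640 + 69.98996) = 11.520
3: √((-8.724)² + (-1.301)²) = √(76.10818 + 1.69260) = 8.820
4: √((6.528)² + (0.524)²) = √(42.61478 + 0.27458) = 6.549
5: √((7.004)² + (-5.618)²) = √(49.05602 + 31.56192) = 8.979
6: √((0.142)² + (2.691)²) = √(0.02016 + 7.24148) = 2.695
Minimum: 6 at 2.695.

6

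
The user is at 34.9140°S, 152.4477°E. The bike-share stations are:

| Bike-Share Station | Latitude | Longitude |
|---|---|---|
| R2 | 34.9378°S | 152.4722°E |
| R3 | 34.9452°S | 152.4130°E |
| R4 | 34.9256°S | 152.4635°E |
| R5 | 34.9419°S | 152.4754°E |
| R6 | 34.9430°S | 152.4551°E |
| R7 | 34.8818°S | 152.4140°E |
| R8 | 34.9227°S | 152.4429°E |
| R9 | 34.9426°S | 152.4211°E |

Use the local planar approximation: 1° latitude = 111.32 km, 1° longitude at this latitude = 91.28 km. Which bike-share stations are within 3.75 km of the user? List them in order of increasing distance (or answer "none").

Distances from 34.9140°S, 152.4477°E:
R2: √((-0.0238·111.32)² + (0.0245·91.28)²) = √(7.019405 + 5.001306) = 3.4671 km
R3: √((-0.0312·111.32)² + (-0.0347·91.28)²) = √(12.063007 + 10.032524) = 4.7006 km
R4: √((-0.0116·111.32)² + (0.0158·91.28)²) = √(1.667487 + 2.080010) = 1.9358 km
R5: √((-0.0279·111.32)² + (0.0277·91.28)²) = √(9.646168 + 6.393090) = 4.0049 km
R6: √((-0.0290·111.32)² + (0.0074·91.28)²) = √(10.421792 + 0.456262) = 3.2982 km
R7: √((0.0322·111.32)² + (-0.0337·91.28)²) = √(12.848669 + 9.462613) = 4.7235 km
R8: √((-0.0087·111.32)² + (-0.0048·91.28)²) = √(0.937961 + 0.191970) = 1.0630 km
R9: √((-0.0286·111.32)² + (-0.0266·91.28)²) = √(10.136277 + 5.895417) = 4.0040 km
Threshold 3.75 km: R8 (1.0630 km), R4 (1.9358 km), R6 (3.2982 km), R2 (3.4671 km) are within range.

R8, R4, R6, R2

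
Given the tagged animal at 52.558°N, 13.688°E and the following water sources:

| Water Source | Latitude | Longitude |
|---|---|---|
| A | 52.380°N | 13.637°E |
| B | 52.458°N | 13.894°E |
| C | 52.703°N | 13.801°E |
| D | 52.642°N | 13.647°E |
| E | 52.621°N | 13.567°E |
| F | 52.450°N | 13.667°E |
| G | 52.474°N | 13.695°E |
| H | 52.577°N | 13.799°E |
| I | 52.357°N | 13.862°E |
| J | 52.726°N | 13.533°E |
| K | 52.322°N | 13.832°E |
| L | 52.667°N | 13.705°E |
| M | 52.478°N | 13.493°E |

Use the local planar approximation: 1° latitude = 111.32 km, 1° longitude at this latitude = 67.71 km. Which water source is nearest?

H

Distances from 52.558°N, 13.688°E:
A: √((-0.178·111.32)² + (-0.051·67.71)²) = √(392.63264 + 11.92466) = 20.114 km
B: √((-0.100·111.32)² + (0.206·67.71)²) = √(123.92142 + 194.55396) = 17.846 km
C: √((0.145·111.32)² + (0.113·67.71)²) = √(260.54479 + 58.54132) = 17.863 km
D: √((0.084·111.32)² + (-0.041·67.71)²) = √(87.43896 + 7.70679) = 9.754 km
E: √((0.063·111.32)² + (-0.121·67.71)²) = √(49.18441 + 67.12377) = 10.785 km
F: √((-0.108·111.32)² + (-0.021·67.71)²) = √(144.54195 + 2.02183) = 12.106 km
G: √((-0.084·111.32)² + (0.007·67.71)²) = √(87.43896 + 0.22465) = 9.363 km
H: √((0.019·111.32)² + (0.111·67.71)²) = √(4.47356 + 56.48740) = 7.808 km
I: √((-0.201·111.32)² + (0.174·67.71)²) = √(500.65495 + 138.80468) = 25.288 km
J: √((0.168·111.32)² + (-0.155·67.71)²) = √(349.75583 + 110.14607) = 21.445 km
K: √((-0.236·111.32)² + (0.144·67.71)²) = √(690.19276 + 95.06718) = 28.022 km
L: √((0.109·111.32)² + (0.017·67.71)²) = √(147.23104 + 1.32496) = 12.188 km
M: √((-0.080·111.32)² + (-0.195·67.71)²) = √(79.30971 + 174.33109) = 15.926 km
Minimum: H at 7.808 km.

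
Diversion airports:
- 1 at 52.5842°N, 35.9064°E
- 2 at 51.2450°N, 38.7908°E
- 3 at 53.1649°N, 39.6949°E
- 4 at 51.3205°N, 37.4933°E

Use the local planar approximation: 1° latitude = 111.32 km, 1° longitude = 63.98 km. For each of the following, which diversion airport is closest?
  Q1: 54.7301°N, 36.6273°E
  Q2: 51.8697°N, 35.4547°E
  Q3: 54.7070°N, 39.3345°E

Q1→1; Q2→1; Q3→3

Q1 at 54.7301°N, 36.6273°E:
  1: 243.2936 km
  2: 411.9154 km
  3: 262.4478 km
  4: 383.5794 km
  → nearest: 1 (243.2936 km)
Q2 at 51.8697°N, 35.4547°E:
  1: 84.6257 km
  2: 224.4866 km
  3: 307.2223 km
  4: 144.0473 km
  → nearest: 1 (84.6257 km)
Q3 at 54.7070°N, 39.3345°E:
  1: 322.4097 km
  2: 386.9566 km
  3: 173.2083 km
  4: 394.9616 km
  → nearest: 3 (173.2083 km)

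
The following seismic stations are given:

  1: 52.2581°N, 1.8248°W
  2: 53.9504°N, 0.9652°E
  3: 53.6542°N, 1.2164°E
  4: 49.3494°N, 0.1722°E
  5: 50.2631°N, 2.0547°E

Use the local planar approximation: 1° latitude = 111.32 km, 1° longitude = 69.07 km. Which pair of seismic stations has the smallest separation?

2 and 3

Pairwise distances:
2–3: √((-0.2962·111.32)² + (0.2512·69.07)²) = √(1087.217674 + 301.035825) = 37.2593 km
4–5: √((0.9137·111.32)² + (1.8825·69.07)²) = √(10345.551457 + 16906.312089) = 165.0814 km
1–3: √((1.3961·111.32)² + (3.0412·69.07)²) = √(24153.465393 + 44123.390381) = 261.2984 km
1–2: √((1.6923·111.32)² + (2.7900·69.07)²) = √(35489.599978 + 37135.332648) = 269.4901 km
1–5: √((-1.9950·111.32)² + (3.8795·69.07)²) = √(49321.036556 + 71800.988683) = 348.0259 km
1–4: √((-2.9087·111.32)² + (1.9970·69.07)²) = √(104844.163051 + 19025.454557) = 351.9512 km
3–5: √((-3.3911·111.32)² + (0.8383·69.07)²) = √(142504.175268 + 3352.569922) = 381.9120 km
2–5: √((-3.6873·111.32)² + (1.0895·69.07)²) = √(168485.814642 + 5662.828136) = 417.3112 km
3–4: √((-4.3048·111.32)² + (-1.0442·69.07)²) = √(229642.546129 + 5201.711839) = 484.6073 km
2–4: √((-4.6010·111.32)² + (-0.7930·69.07)²) = √(262331.753286 + 3000.027852) = 515.1037 km
Closest pair: 2–3 at 37.2593 km.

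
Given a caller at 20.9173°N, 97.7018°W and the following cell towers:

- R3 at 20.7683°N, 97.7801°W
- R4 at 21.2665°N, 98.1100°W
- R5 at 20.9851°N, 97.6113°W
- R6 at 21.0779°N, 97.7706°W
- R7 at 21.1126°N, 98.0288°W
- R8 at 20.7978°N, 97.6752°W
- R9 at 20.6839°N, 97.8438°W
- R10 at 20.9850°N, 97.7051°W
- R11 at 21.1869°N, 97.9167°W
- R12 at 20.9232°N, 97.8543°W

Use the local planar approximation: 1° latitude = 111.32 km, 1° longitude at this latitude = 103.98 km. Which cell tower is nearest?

Distances from 20.9173°N, 97.7018°W:
R3: √((-0.1490·111.32)² + (-0.0783·103.98)²) = √(275.117953 + 66.286204) = 18.4771 km
R4: √((0.3492·111.32)² + (-0.4082·103.98)²) = √(1511.105775 + 1801.547125) = 57.5557 km
R5: √((0.0678·111.32)² + (0.0905·103.98)²) = √(56.964696 + 88.551676) = 12.0630 km
R6: √((0.1606·111.32)² + (-0.0688·103.98)²) = √(319.622598 + 51.177198) = 19.2562 km
R7: √((0.1953·111.32)² + (-0.3270·103.98)²) = √(472.662211 + 1156.099282) = 40.3579 km
R8: √((-0.1195·111.32)² + (0.0266·103.98)²) = √(176.962892 + 7.650026) = 13.5872 km
R9: √((-0.2334·111.32)² + (-0.1420·103.98)²) = √(675.068897 + 218.009950) = 29.8844 km
R10: √((0.0677·111.32)² + (-0.0033·103.98)²) = √(56.796782 + 0.117741) = 7.5442 km
R11: √((0.2696·111.32)² + (-0.2149·103.98)²) = √(900.712461 + 499.312521) = 37.4169 km
R12: √((0.0059·111.32)² + (-0.1525·103.98)²) = √(0.431370 + 251.442863) = 15.8705 km
Minimum: R10 at 7.5442 km.

R10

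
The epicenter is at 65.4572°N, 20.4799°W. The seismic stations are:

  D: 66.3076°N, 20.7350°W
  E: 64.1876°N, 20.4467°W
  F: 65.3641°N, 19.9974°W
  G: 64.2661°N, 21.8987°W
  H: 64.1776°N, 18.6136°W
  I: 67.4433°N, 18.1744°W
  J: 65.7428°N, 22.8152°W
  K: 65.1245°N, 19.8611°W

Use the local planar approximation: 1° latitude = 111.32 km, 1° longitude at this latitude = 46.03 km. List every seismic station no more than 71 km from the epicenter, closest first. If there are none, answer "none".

F, K

Distances from 65.4572°N, 20.4799°W:
D: √((0.8504·111.32)² + (-0.2551·46.03)²) = √(8961.751524 + 137.880506) = 95.3920 km
E: √((-1.2696·111.32)² + (0.0332·46.03)²) = √(19974.698043 + 2.335383) = 141.3401 km
F: √((-0.0931·111.32)² + (0.4825·46.03)²) = √(107.410257 + 493.260780) = 24.5086 km
G: √((-1.1911·111.32)² + (-1.4188·46.03)²) = √(17580.970476 + 4265.051793) = 147.8040 km
H: √((-1.2796·111.32)² + (1.8663·46.03)²) = √(20290.598537 + 7379.804584) = 166.3442 km
I: √((1.9861·111.32)² + (2.3055·46.03)²) = √(48881.960768 + 11261.913904) = 245.2425 km
J: √((0.2856·111.32)² + (-2.3353·46.03)²) = √(1010.794340 + 11554.929723) = 112.0969 km
K: √((-0.3327·111.32)² + (0.6188·46.03)²) = √(1371.677444 + 811.302025) = 46.7224 km
Threshold 71 km: F (24.5086 km), K (46.7224 km) are within range.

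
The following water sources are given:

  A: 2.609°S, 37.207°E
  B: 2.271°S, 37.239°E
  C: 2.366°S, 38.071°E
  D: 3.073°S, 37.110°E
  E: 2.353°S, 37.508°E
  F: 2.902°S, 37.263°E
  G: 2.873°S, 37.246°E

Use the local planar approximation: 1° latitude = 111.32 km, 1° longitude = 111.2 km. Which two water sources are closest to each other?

Pairwise distances:
F–G: √((0.029·111.32)² + (-0.017·111.2)²) = √(10.42179 + 3.57361) = 3.741 km
D–F: √((0.171·111.32)² + (0.153·111.2)²) = √(362.35864 + 289.46258) = 25.531 km
D–G: √((0.200·111.32)² + (0.136·111.2)²) = √(495.68570 + 228.71118) = 26.915 km
A–G: √((-0.264·111.32)² + (0.039·111.2)²) = √(863.68276 + 18.80783) = 29.707 km
B–E: √((-0.082·111.32)² + (0.269·111.2)²) = √(83.32477 + 894.77560) = 31.275 km
A–F: √((-0.293·111.32)² + (0.056·111.2)²) = √(1063.85303 + 38.77802) = 33.206 km
A–B: √((0.338·111.32)² + (0.032·111.2)²) = √(1415.72792 + 12.66221) = 37.794 km
A–E: √((0.256·111.32)² + (0.301·111.2)²) = √(812.13144 + 1120.32123) = 43.960 km
A–D: √((-0.464·111.32)² + (-0.097·111.2)²) = √(2667.97869 + 116.34642) = 52.767 km
C–E: √((0.013·111.32)² + (-0.563·111.2)²) = √(2.09427 + 3919.46115) = 62.622 km
E–G: √((-0.520·111.32)² + (-0.262·111.2)²) = √(3350.83530 + 848.81326) = 64.805 km
E–F: √((-0.549·111.32)² + (-0.245·111.2)²) = √(3735.00411 + 742.23554) = 66.912 km
B–G: √((-0.602·111.32)² + (0.007·111.2)²) = √(4490.96197 + 0.60591) = 67.019 km
B–F: √((-0.631·111.32)² + (0.024·111.2)²) = √(4934.06781 + 7.12249) = 70.294 km
B–D: √((-0.802·111.32)² + (-0.129·111.2)²) = √(7970.67556 + 205.77329) = 90.424 km
D–E: √((0.720·111.32)² + (0.398·111.2)²) = √(6424.08662 + 1958.73516) = 91.558 km
B–C: √((-0.095·111.32)² + (0.832·111.2)²) = √(111.83909 + 8559.65434) = 93.121 km
A–C: √((0.243·111.32)² + (0.864·111.2)²) = √(731.74362 + 9230.75150) = 99.812 km
C–G: √((-0.507·111.32)² + (-0.825·111.2)²) = √(3185.38781 + 8416.22760) = 107.711 km
C–F: √((-0.536·111.32)² + (-0.808·111.2)²) = √(3560.21294 + 8072.95062) = 107.857 km
C–D: √((-0.707·111.32)² + (-0.961·111.2)²) = √(6194.19999 + 11419.74351) = 132.718 km
Closest pair: F–G at 3.741 km.

F and G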